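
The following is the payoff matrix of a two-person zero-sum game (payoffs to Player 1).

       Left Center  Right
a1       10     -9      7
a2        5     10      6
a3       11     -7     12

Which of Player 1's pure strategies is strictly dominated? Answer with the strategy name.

a1

a3 gives a strictly higher payoff than a1 against every column: 11 > 10, -7 > -9, 12 > 7.
So a1 is strictly dominated and Player 1 never plays it.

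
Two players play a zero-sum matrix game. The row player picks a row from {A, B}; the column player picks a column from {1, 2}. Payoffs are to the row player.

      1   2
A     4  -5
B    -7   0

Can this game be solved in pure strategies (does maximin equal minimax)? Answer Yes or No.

Row minima: A → -5, B → -7; maximin = -5.
Column maxima: 1 → 4, 2 → 0; minimax = 0.
-5 ≠ 0, so no pure-strategy equilibrium exists.

No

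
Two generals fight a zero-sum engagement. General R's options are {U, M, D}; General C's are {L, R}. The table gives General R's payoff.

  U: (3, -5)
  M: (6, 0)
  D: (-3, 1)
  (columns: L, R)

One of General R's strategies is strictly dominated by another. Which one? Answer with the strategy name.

M gives a strictly higher payoff than U against every column: 6 > 3, 0 > -5.
So U is strictly dominated and General R never plays it.

U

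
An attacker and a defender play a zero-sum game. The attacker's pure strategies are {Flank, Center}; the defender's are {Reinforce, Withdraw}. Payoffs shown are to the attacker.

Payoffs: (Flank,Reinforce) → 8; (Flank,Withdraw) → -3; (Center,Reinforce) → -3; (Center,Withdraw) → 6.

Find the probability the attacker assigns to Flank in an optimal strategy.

9/20

Row minima: Flank → -3, Center → -3; maximin = -3.
Column maxima: Reinforce → 8, Withdraw → 6; minimax = 6.
-3 ≠ 6, so there is no saddle point; optimal play is mixed.
Let the attacker play Flank with probability p. Expected payoff against Reinforce: 8p + (-3)(1−p) = 11p − 3; against Withdraw: (-3)p + 6(1−p) = −9p + 6.
Setting these equal: 11p − 3 = −9p + 6 ⇒ 20p = 9 ⇒ p = 9/20, and the value is (11)·(9/20) − 3 = 39/20.
For the defender: with q = P(Reinforce), equating Flank's and Center's payoffs gives 11q − 3 = −9q + 6 ⇒ q = 9/20.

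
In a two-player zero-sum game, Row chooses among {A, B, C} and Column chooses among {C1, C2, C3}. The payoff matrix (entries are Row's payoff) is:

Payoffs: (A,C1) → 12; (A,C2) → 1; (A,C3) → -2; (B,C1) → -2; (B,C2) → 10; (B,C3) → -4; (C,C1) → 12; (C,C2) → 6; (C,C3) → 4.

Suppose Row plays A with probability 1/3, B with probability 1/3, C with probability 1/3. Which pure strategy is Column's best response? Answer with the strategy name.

C3

If Column plays C1, Row's expected payoff is (1/3)·12 + (1/3)·(-2) + (1/3)·12 = 22/3.
If Column plays C2, Row's expected payoff is (1/3)·1 + (1/3)·10 + (1/3)·6 = 17/3.
If Column plays C3, Row's expected payoff is (1/3)·(-2) + (1/3)·(-4) + (1/3)·4 = -2/3.
Column minimizes Row's payoff; the smallest is -2/3, so the best response is C3.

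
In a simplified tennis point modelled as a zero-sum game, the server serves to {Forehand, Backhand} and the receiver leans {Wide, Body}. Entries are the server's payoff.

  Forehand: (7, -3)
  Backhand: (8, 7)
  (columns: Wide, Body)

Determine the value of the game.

Row minima: Forehand → -3, Backhand → 7; maximin = 7.
Column maxima: Wide → 8, Body → 7; minimax = 7.
Since maximin = minimax = 7, there is a saddle point and the value is 7.

7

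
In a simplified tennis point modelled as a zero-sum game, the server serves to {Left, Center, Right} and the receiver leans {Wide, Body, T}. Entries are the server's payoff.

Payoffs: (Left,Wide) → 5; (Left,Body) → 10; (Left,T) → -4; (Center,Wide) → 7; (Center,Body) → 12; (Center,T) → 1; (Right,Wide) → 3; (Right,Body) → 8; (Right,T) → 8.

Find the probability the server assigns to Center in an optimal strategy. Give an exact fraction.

Row minima: Left → -4, Center → 1, Right → 3; maximin = 3.
Column maxima: Wide → 7, Body → 12, T → 8; minimax = 7.
3 ≠ 7, so there is no saddle point; optimal play is mixed.
Left is strictly dominated by Center, so the server never plays it.
Body is strictly dominated by Wide (it gives the server strictly more in every row), so the receiver never plays it.
On the remaining 2×2 (Center, Right vs Wide, T):
Let the server play Center with probability p. Expected payoff against Wide: 7p + 3(1−p) = 4p + 3; against T: 1p + 8(1−p) = −7p + 8.
Setting these equal: 4p + 3 = −7p + 8 ⇒ 11p = 5 ⇒ p = 5/11, and the value is (4)·(5/11) + 3 = 53/11.
For the receiver: with q = P(Wide), equating Center's and Right's payoffs gives 6q + 1 = −5q + 8 ⇒ q = 7/11.

5/11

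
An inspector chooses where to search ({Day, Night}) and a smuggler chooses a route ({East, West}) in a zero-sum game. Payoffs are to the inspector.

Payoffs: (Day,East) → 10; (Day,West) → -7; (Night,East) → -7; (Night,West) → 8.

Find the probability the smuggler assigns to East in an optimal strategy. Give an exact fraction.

15/32

Row minima: Day → -7, Night → -7; maximin = -7.
Column maxima: East → 10, West → 8; minimax = 8.
-7 ≠ 8, so there is no saddle point; optimal play is mixed.
Let the inspector play Day with probability p. Expected payoff against East: 10p + (-7)(1−p) = 17p − 7; against West: (-7)p + 8(1−p) = −15p + 8.
Setting these equal: 17p − 7 = −15p + 8 ⇒ 32p = 15 ⇒ p = 15/32, and the value is (17)·(15/32) − 7 = 31/32.
For the smuggler: with q = P(East), equating Day's and Night's payoffs gives 17q − 7 = −15q + 8 ⇒ q = 15/32.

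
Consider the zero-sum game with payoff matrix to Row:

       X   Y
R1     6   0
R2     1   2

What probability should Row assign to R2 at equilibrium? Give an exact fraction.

6/7

Row minima: R1 → 0, R2 → 1; maximin = 1.
Column maxima: X → 6, Y → 2; minimax = 2.
1 ≠ 2, so there is no saddle point; optimal play is mixed.
Let Row play R1 with probability p. Expected payoff against X: 6p + 1(1−p) = 5p + 1; against Y: 0p + 2(1−p) = −2p + 2.
Setting these equal: 5p + 1 = −2p + 2 ⇒ 7p = 1 ⇒ p = 1/7, and the value is (5)·(1/7) + 1 = 12/7.
For Column: with q = P(X), equating R1's and R2's payoffs gives 6q = −q + 2 ⇒ q = 2/7.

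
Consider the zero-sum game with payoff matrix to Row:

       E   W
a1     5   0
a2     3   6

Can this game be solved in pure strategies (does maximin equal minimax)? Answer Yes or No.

Row minima: a1 → 0, a2 → 3; maximin = 3.
Column maxima: E → 5, W → 6; minimax = 5.
3 ≠ 5, so no pure-strategy equilibrium exists.

No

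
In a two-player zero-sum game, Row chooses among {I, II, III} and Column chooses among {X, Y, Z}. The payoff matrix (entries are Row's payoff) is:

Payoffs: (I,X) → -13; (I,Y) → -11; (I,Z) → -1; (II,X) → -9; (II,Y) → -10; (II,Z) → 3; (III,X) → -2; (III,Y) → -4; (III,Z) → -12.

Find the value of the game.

-44/7

Row minima: I → -13, II → -10, III → -12; maximin = -10.
Column maxima: X → -2, Y → -4, Z → 3; minimax = -4.
-10 ≠ -4, so there is no saddle point; optimal play is mixed.
I is strictly dominated by II, so Row never plays it.
With I eliminated, X is strictly dominated by Y (it gives Row strictly more in every remaining row), so Column never plays it.
On the remaining 2×2 (II, III vs Y, Z):
Let Row play II with probability p. Expected payoff against Y: (-10)p + (-4)(1−p) = −6p − 4; against Z: 3p + (-12)(1−p) = 15p − 12.
Setting these equal: −6p − 4 = 15p − 12 ⇒ −21p = -8 ⇒ p = 8/21, and the value is (-6)·(8/21) − 4 = -44/7.
For Column: with q = P(Y), equating II's and III's payoffs gives −13q + 3 = 8q − 12 ⇒ q = 5/7.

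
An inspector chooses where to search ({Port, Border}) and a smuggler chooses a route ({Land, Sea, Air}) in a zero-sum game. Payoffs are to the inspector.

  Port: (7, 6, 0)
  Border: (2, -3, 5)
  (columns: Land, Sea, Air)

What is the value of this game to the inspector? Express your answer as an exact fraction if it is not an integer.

15/7

Row minima: Port → 0, Border → -3; maximin = 0.
Column maxima: Land → 7, Sea → 6, Air → 5; minimax = 5.
0 ≠ 5, so there is no saddle point; optimal play is mixed.
Land is strictly dominated by Sea (it gives the inspector strictly more in every row), so the smuggler never plays it.
On the remaining 2×2 (Port, Border vs Sea, Air):
Let the inspector play Port with probability p. Expected payoff against Sea: 6p + (-3)(1−p) = 9p − 3; against Air: 0p + 5(1−p) = −5p + 5.
Setting these equal: 9p − 3 = −5p + 5 ⇒ 14p = 8 ⇒ p = 4/7, and the value is (9)·(4/7) − 3 = 15/7.
For the smuggler: with q = P(Sea), equating Port's and Border's payoffs gives 6q = −8q + 5 ⇒ q = 5/14.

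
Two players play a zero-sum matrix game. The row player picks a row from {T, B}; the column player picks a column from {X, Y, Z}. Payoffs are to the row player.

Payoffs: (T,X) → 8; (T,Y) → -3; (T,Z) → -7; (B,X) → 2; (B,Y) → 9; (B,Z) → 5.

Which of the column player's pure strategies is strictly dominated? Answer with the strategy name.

Y

Z holds the row player's payoff strictly below Y in every row: -7 < -3, 5 < 9.
So Y is strictly dominated for the column player.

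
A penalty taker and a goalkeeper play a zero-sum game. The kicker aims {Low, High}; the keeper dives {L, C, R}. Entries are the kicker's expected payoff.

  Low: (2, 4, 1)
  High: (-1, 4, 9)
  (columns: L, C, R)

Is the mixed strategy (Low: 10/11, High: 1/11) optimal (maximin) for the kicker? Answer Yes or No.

Yes

Against L this mix gives (10/11)·2 + (1/11)·(-1) = 19/11.
Against C this mix gives (10/11)·4 + (1/11)·4 = 4.
Against R this mix gives (10/11)·1 + (1/11)·9 = 19/11.
All of the keeper's active replies (L, R) yield 19/11, and no column does worse for the kicker. The mix makes the keeper indifferent and guarantees 19/11, so it is optimal.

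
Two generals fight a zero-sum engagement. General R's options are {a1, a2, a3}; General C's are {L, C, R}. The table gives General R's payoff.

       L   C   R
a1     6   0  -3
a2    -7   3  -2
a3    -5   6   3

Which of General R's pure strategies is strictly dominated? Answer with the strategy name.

a3 gives a strictly higher payoff than a2 against every column: -5 > -7, 6 > 3, 3 > -2.
So a2 is strictly dominated and General R never plays it.

a2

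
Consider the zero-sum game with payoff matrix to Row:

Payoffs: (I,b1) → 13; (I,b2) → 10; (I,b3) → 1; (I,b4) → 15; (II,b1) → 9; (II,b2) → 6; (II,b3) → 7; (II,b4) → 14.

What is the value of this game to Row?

32/5

Row minima: I → 1, II → 6; maximin = 6.
Column maxima: b1 → 13, b2 → 10, b3 → 7, b4 → 15; minimax = 7.
6 ≠ 7, so there is no saddle point; optimal play is mixed.
b1 is strictly dominated by b2 (it gives Row strictly more in every row), so Column never plays it.
b4 is strictly dominated by b2 (it gives Row strictly more in every row), so Column never plays it.
On the remaining 2×2 (I, II vs b2, b3):
Let Row play I with probability p. Expected payoff against b2: 10p + 6(1−p) = 4p + 6; against b3: 1p + 7(1−p) = −6p + 7.
Setting these equal: 4p + 6 = −6p + 7 ⇒ 10p = 1 ⇒ p = 1/10, and the value is (4)·(1/10) + 6 = 32/5.
For Column: with q = P(b2), equating I's and II's payoffs gives 9q + 1 = −q + 7 ⇒ q = 3/5.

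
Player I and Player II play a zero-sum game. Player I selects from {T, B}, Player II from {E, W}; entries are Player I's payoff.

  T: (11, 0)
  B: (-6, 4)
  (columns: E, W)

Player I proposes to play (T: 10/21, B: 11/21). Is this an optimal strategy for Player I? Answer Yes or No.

Against E this mix gives (10/21)·11 + (11/21)·(-6) = 44/21.
Against W this mix gives (10/21)·0 + (11/21)·4 = 44/21.
All of Player II's active replies (E, W) yield 44/21, and no column does worse for Player I. The mix makes Player II indifferent and guarantees 44/21, so it is optimal.

Yes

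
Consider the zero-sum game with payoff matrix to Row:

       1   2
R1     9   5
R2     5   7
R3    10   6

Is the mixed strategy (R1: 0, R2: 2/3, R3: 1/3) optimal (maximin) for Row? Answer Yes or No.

Yes

Against 1 this mix gives (2/3)·5 + (1/3)·10 = 20/3.
Against 2 this mix gives (2/3)·7 + (1/3)·6 = 20/3.
All of Column's active replies (1, 2) yield 20/3, and no column does worse for Row. The mix makes Column indifferent and guarantees 20/3, so it is optimal.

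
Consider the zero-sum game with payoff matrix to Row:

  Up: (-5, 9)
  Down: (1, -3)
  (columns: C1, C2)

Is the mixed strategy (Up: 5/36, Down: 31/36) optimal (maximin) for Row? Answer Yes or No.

Against C1 this mix gives (5/36)·(-5) + (31/36)·1 = 1/6.
Against C2 this mix gives (5/36)·9 + (31/36)·(-3) = -4/3.
Column will play C2, holding Row to -4/3. Shifting weight toward the row that does better against C2 would raise this floor (the equalizing mix achieves -1/3 against both C2 and C1), so the proposed strategy is not optimal.

No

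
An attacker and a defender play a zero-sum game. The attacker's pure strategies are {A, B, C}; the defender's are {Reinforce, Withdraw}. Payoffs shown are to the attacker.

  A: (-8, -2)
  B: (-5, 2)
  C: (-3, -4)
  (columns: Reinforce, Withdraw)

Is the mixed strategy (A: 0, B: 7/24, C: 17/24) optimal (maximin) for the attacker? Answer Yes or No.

Against Reinforce this mix gives (7/24)·(-5) + (17/24)·(-3) = -43/12.
Against Withdraw this mix gives (7/24)·2 + (17/24)·(-4) = -9/4.
The defender will play Reinforce, holding the attacker to -43/12. Shifting weight toward the row that does better against Reinforce would raise this floor (the equalizing mix achieves -13/4 against both Reinforce and Withdraw), so the proposed strategy is not optimal.

No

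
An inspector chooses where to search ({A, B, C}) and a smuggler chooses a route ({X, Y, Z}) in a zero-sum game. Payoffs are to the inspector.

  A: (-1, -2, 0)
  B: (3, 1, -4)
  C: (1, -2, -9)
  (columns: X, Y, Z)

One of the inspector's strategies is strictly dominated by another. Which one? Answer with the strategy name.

B gives a strictly higher payoff than C against every column: 3 > 1, 1 > -2, -4 > -9.
So C is strictly dominated and the inspector never plays it.

C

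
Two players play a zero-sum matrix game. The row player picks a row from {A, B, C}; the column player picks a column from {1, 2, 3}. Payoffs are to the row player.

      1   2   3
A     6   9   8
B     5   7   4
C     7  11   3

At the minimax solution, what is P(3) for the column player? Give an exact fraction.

1/6

Row minima: A → 6, B → 4, C → 3; maximin = 6.
Column maxima: 1 → 7, 2 → 11, 3 → 8; minimax = 7.
6 ≠ 7, so there is no saddle point; optimal play is mixed.
B is strictly dominated by A, so the row player never plays it.
2 is strictly dominated by 1 (it gives the row player strictly more in every row), so the column player never plays it.
On the remaining 2×2 (A, C vs 1, 3):
Let the row player play A with probability p. Expected payoff against 1: 6p + 7(1−p) = −p + 7; against 3: 8p + 3(1−p) = 5p + 3.
Setting these equal: −p + 7 = 5p + 3 ⇒ −6p = -4 ⇒ p = 2/3, and the value is (-1)·(2/3) + 7 = 19/3.
For the column player: with q = P(1), equating A's and C's payoffs gives −2q + 8 = 4q + 3 ⇒ q = 5/6.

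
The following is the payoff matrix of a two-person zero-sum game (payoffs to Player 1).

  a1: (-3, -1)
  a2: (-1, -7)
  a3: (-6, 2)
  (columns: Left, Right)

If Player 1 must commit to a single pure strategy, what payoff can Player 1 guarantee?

-3

Row minima: a1 → -3, a2 → -7, a3 → -6.
The best of these is -3.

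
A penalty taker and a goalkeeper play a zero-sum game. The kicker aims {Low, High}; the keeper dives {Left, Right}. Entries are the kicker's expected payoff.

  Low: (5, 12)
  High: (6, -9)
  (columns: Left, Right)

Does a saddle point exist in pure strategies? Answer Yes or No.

No

Row minima: Low → 5, High → -9; maximin = 5.
Column maxima: Left → 6, Right → 12; minimax = 6.
5 ≠ 6, so no pure-strategy equilibrium exists.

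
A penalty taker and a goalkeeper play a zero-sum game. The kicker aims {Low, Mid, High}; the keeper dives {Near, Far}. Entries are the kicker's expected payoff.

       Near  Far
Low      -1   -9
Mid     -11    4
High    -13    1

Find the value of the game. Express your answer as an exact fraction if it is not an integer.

-103/23

Row minima: Low → -9, Mid → -11, High → -13; maximin = -9.
Column maxima: Near → -1, Far → 4; minimax = -1.
-9 ≠ -1, so there is no saddle point; optimal play is mixed.
High is strictly dominated by Mid, so the kicker never plays it.
On the remaining 2×2 (Low, Mid vs Near, Far):
Let the kicker play Low with probability p. Expected payoff against Near: (-1)p + (-11)(1−p) = 10p − 11; against Far: (-9)p + 4(1−p) = −13p + 4.
Setting these equal: 10p − 11 = −13p + 4 ⇒ 23p = 15 ⇒ p = 15/23, and the value is (10)·(15/23) − 11 = -103/23.
For the keeper: with q = P(Near), equating Low's and Mid's payoffs gives 8q − 9 = −15q + 4 ⇒ q = 13/23.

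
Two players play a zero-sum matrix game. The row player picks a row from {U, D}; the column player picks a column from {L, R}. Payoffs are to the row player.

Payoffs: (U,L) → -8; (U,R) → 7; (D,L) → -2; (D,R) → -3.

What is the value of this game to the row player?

Row minima: U → -8, D → -3; maximin = -3.
Column maxima: L → -2, R → 7; minimax = -2.
-3 ≠ -2, so there is no saddle point; optimal play is mixed.
Let the row player play U with probability p. Expected payoff against L: (-8)p + (-2)(1−p) = −6p − 2; against R: 7p + (-3)(1−p) = 10p − 3.
Setting these equal: −6p − 2 = 10p − 3 ⇒ −16p = -1 ⇒ p = 1/16, and the value is (-6)·(1/16) − 2 = -19/8.
For the column player: with q = P(L), equating U's and D's payoffs gives −15q + 7 = q − 3 ⇒ q = 5/8.

-19/8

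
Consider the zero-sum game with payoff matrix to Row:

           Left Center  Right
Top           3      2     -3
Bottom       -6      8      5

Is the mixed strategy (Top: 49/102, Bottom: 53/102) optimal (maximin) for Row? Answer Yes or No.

Against Left this mix gives (49/102)·3 + (53/102)·(-6) = -57/34.
Against Center this mix gives (49/102)·2 + (53/102)·8 = 87/17.
Against Right this mix gives (49/102)·(-3) + (53/102)·5 = 59/51.
Column will play Left, holding Row to -57/34. Shifting weight toward the row that does better against Left would raise this floor (the equalizing mix achieves -3/17 against both Left and Right), so the proposed strategy is not optimal.

No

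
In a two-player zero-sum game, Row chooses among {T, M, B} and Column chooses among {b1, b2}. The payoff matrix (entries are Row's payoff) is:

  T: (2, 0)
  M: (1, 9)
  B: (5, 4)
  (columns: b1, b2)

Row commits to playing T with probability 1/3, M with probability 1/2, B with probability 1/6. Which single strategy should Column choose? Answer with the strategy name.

b1

If Column plays b1, Row's expected payoff is (1/3)·2 + (1/2)·1 + (1/6)·5 = 2.
If Column plays b2, Row's expected payoff is (1/3)·0 + (1/2)·9 + (1/6)·4 = 31/6.
Column minimizes Row's payoff; the smallest is 2, so the best response is b1.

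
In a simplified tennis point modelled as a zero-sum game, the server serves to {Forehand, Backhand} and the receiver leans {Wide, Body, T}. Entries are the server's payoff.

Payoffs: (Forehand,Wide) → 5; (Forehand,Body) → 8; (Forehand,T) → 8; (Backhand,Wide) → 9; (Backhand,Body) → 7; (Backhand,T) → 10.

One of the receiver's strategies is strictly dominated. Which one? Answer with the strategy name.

T

Wide holds the server's payoff strictly below T in every row: 5 < 8, 9 < 10.
So T is strictly dominated for the receiver.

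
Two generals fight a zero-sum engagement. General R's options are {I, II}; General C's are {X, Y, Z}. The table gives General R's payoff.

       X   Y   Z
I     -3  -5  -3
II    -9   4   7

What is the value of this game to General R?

-19/5

Row minima: I → -5, II → -9; maximin = -5.
Column maxima: X → -3, Y → 4, Z → 7; minimax = -3.
-5 ≠ -3, so there is no saddle point; optimal play is mixed.
Z is strictly dominated by Y (it gives General R strictly more in every row), so General C never plays it.
On the remaining 2×2 (I, II vs X, Y):
Let General R play I with probability p. Expected payoff against X: (-3)p + (-9)(1−p) = 6p − 9; against Y: (-5)p + 4(1−p) = −9p + 4.
Setting these equal: 6p − 9 = −9p + 4 ⇒ 15p = 13 ⇒ p = 13/15, and the value is (6)·(13/15) − 9 = -19/5.
For General C: with q = P(X), equating I's and II's payoffs gives 2q − 5 = −13q + 4 ⇒ q = 3/5.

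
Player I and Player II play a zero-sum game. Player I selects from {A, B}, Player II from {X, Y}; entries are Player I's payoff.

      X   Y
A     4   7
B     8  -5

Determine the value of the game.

Row minima: A → 4, B → -5; maximin = 4.
Column maxima: X → 8, Y → 7; minimax = 7.
4 ≠ 7, so there is no saddle point; optimal play is mixed.
Let Player I play A with probability p. Expected payoff against X: 4p + 8(1−p) = −4p + 8; against Y: 7p + (-5)(1−p) = 12p − 5.
Setting these equal: −4p + 8 = 12p − 5 ⇒ −16p = -13 ⇒ p = 13/16, and the value is (-4)·(13/16) + 8 = 19/4.
For Player II: with q = P(X), equating A's and B's payoffs gives −3q + 7 = 13q − 5 ⇒ q = 3/4.

19/4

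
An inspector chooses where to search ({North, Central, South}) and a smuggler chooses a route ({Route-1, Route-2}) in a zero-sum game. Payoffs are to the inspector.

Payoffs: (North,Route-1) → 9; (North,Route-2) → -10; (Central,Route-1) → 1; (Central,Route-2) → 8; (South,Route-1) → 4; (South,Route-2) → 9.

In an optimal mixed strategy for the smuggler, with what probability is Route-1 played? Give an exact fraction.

Row minima: North → -10, Central → 1, South → 4; maximin = 4.
Column maxima: Route-1 → 9, Route-2 → 9; minimax = 9.
4 ≠ 9, so there is no saddle point; optimal play is mixed.
Central is strictly dominated by South, so the inspector never plays it.
On the remaining 2×2 (North, South vs Route-1, Route-2):
Let the inspector play North with probability p. Expected payoff against Route-1: 9p + 4(1−p) = 5p + 4; against Route-2: (-10)p + 9(1−p) = −19p + 9.
Setting these equal: 5p + 4 = −19p + 9 ⇒ 24p = 5 ⇒ p = 5/24, and the value is (5)·(5/24) + 4 = 121/24.
For the smuggler: with q = P(Route-1), equating North's and South's payoffs gives 19q − 10 = −5q + 9 ⇒ q = 19/24.

19/24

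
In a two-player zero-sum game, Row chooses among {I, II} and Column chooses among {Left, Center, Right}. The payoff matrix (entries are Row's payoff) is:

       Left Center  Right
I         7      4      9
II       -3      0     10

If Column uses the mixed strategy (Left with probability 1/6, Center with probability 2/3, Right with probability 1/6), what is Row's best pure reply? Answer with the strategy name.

I

Expected payoff of I: (1/6)·7 + (2/3)·4 + (1/6)·9 = 16/3.
Expected payoff of II: (1/6)·(-3) + (2/3)·0 + (1/6)·10 = 7/6.
The largest is 16/3, so Row's best response is I.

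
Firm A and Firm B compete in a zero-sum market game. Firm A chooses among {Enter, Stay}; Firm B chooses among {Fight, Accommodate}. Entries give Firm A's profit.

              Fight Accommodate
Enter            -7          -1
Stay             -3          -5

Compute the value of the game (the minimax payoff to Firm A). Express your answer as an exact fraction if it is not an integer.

Row minima: Enter → -7, Stay → -5; maximin = -5.
Column maxima: Fight → -3, Accommodate → -1; minimax = -3.
-5 ≠ -3, so there is no saddle point; optimal play is mixed.
Let Firm A play Enter with probability p. Expected payoff against Fight: (-7)p + (-3)(1−p) = −4p − 3; against Accommodate: (-1)p + (-5)(1−p) = 4p − 5.
Setting these equal: −4p − 3 = 4p − 5 ⇒ −8p = -2 ⇒ p = 1/4, and the value is (-4)·(1/4) − 3 = -4.
For Firm B: with q = P(Fight), equating Enter's and Stay's payoffs gives −6q − 1 = 2q − 5 ⇒ q = 1/2.

-4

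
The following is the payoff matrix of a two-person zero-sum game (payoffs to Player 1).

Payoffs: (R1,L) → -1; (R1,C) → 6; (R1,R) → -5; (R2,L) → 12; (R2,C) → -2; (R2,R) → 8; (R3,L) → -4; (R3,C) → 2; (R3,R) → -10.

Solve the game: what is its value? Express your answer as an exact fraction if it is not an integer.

38/21

Row minima: R1 → -5, R2 → -2, R3 → -10; maximin = -2.
Column maxima: L → 12, C → 6, R → 8; minimax = 6.
-2 ≠ 6, so there is no saddle point; optimal play is mixed.
R3 is strictly dominated by R1, so Player 1 never plays it.
L is strictly dominated by R (it gives Player 1 strictly more in every row), so Player 2 never plays it.
On the remaining 2×2 (R1, R2 vs C, R):
Let Player 1 play R1 with probability p. Expected payoff against C: 6p + (-2)(1−p) = 8p − 2; against R: (-5)p + 8(1−p) = −13p + 8.
Setting these equal: 8p − 2 = −13p + 8 ⇒ 21p = 10 ⇒ p = 10/21, and the value is (8)·(10/21) − 2 = 38/21.
For Player 2: with q = P(C), equating R1's and R2's payoffs gives 11q − 5 = −10q + 8 ⇒ q = 13/21.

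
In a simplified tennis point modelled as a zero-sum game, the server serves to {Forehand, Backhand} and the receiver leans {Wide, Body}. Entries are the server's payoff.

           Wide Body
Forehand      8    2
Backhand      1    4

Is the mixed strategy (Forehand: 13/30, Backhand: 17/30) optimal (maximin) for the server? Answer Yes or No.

Against Wide this mix gives (13/30)·8 + (17/30)·1 = 121/30.
Against Body this mix gives (13/30)·2 + (17/30)·4 = 47/15.
The receiver will play Body, holding the server to 47/15. Shifting weight toward the row that does better against Body would raise this floor (the equalizing mix achieves 10/3 against both Body and Wide), so the proposed strategy is not optimal.

No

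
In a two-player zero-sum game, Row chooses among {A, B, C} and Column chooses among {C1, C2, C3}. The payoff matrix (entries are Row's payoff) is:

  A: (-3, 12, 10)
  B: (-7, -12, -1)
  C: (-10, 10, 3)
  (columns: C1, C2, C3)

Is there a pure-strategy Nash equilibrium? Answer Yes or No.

Row minima: A → -3, B → -12, C → -10; maximin = -3.
Column maxima: C1 → -3, C2 → 12, C3 → 10; minimax = -3.
maximin = minimax = -3, so a saddle point exists.

Yes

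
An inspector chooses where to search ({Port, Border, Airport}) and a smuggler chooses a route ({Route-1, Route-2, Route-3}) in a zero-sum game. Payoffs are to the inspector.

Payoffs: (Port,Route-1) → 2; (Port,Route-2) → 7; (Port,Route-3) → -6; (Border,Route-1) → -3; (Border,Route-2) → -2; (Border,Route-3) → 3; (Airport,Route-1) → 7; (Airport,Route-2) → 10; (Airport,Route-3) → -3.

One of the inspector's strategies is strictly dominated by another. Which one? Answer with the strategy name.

Airport gives a strictly higher payoff than Port against every column: 7 > 2, 10 > 7, -3 > -6.
So Port is strictly dominated and the inspector never plays it.

Port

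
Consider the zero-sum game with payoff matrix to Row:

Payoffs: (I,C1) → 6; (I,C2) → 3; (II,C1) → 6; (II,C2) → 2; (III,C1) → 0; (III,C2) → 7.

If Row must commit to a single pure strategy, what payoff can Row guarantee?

3

Row minima: I → 3, II → 2, III → 0.
The best of these is 3.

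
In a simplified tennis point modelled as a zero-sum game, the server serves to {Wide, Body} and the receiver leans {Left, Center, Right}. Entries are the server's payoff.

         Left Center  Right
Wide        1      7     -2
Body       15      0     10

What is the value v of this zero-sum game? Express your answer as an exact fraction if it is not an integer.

70/19

Row minima: Wide → -2, Body → 0; maximin = 0.
Column maxima: Left → 15, Center → 7, Right → 10; minimax = 7.
0 ≠ 7, so there is no saddle point; optimal play is mixed.
Left is strictly dominated by Right (it gives the server strictly more in every row), so the receiver never plays it.
On the remaining 2×2 (Wide, Body vs Center, Right):
Let the server play Wide with probability p. Expected payoff against Center: 7p + 0(1−p) = 7p; against Right: (-2)p + 10(1−p) = −12p + 10.
Setting these equal: 7p = −12p + 10 ⇒ 19p = 10 ⇒ p = 10/19, and the value is (7)·(10/19) = 70/19.
For the receiver: with q = P(Center), equating Wide's and Body's payoffs gives 9q − 2 = −10q + 10 ⇒ q = 12/19.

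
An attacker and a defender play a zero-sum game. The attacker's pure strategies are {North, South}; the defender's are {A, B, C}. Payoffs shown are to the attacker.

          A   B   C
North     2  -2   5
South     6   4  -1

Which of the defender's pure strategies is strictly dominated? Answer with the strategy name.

B holds the attacker's payoff strictly below A in every row: -2 < 2, 4 < 6.
So A is strictly dominated for the defender.

A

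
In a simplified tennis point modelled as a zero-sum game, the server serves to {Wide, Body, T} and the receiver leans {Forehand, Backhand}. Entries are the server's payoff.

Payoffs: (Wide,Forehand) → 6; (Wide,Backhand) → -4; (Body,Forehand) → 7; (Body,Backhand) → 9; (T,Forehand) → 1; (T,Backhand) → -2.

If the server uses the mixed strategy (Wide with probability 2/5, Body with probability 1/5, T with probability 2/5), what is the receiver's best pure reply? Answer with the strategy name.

If the receiver plays Forehand, the server's expected payoff is (2/5)·6 + (1/5)·7 + (2/5)·1 = 21/5.
If the receiver plays Backhand, the server's expected payoff is (2/5)·(-4) + (1/5)·9 + (2/5)·(-2) = -3/5.
The receiver minimizes the server's payoff; the smallest is -3/5, so the best response is Backhand.

Backhand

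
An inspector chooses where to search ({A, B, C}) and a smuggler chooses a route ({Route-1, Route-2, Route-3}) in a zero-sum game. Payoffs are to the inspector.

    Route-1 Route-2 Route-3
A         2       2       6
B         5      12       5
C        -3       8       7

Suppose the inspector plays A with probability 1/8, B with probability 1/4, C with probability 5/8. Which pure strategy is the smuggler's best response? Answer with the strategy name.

Route-1

If the smuggler plays Route-1, the inspector's expected payoff is (1/8)·2 + (1/4)·5 + (5/8)·(-3) = -3/8.
If the smuggler plays Route-2, the inspector's expected payoff is (1/8)·2 + (1/4)·12 + (5/8)·8 = 33/4.
If the smuggler plays Route-3, the inspector's expected payoff is (1/8)·6 + (1/4)·5 + (5/8)·7 = 51/8.
The smuggler minimizes the inspector's payoff; the smallest is -3/8, so the best response is Route-1.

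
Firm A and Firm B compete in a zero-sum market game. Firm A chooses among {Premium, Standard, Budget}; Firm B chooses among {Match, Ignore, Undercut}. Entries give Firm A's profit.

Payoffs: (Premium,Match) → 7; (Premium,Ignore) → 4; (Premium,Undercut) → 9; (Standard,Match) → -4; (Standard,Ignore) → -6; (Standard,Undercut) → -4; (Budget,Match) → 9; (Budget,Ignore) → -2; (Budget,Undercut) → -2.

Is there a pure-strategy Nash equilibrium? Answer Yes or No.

Yes

Row minima: Premium → 4, Standard → -6, Budget → -2; maximin = 4.
Column maxima: Match → 9, Ignore → 4, Undercut → 9; minimax = 4.
maximin = minimax = 4, so a saddle point exists.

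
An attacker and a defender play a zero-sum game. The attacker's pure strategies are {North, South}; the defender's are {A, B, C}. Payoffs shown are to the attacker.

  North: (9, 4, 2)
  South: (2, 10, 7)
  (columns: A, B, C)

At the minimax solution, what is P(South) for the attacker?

Row minima: North → 2, South → 2; maximin = 2.
Column maxima: A → 9, B → 10, C → 7; minimax = 7.
2 ≠ 7, so there is no saddle point; optimal play is mixed.
B is strictly dominated by C (it gives the attacker strictly more in every row), so the defender never plays it.
On the remaining 2×2 (North, South vs A, C):
Let the attacker play North with probability p. Expected payoff against A: 9p + 2(1−p) = 7p + 2; against C: 2p + 7(1−p) = −5p + 7.
Setting these equal: 7p + 2 = −5p + 7 ⇒ 12p = 5 ⇒ p = 5/12, and the value is (7)·(5/12) + 2 = 59/12.
For the defender: with q = P(A), equating North's and South's payoffs gives 7q + 2 = −5q + 7 ⇒ q = 5/12.

7/12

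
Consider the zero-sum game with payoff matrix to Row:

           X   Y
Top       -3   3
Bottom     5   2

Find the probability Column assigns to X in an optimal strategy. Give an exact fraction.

1/9

Row minima: Top → -3, Bottom → 2; maximin = 2.
Column maxima: X → 5, Y → 3; minimax = 3.
2 ≠ 3, so there is no saddle point; optimal play is mixed.
Let Row play Top with probability p. Expected payoff against X: (-3)p + 5(1−p) = −8p + 5; against Y: 3p + 2(1−p) = p + 2.
Setting these equal: −8p + 5 = p + 2 ⇒ −9p = -3 ⇒ p = 1/3, and the value is (-8)·(1/3) + 5 = 7/3.
For Column: with q = P(X), equating Top's and Bottom's payoffs gives −6q + 3 = 3q + 2 ⇒ q = 1/9.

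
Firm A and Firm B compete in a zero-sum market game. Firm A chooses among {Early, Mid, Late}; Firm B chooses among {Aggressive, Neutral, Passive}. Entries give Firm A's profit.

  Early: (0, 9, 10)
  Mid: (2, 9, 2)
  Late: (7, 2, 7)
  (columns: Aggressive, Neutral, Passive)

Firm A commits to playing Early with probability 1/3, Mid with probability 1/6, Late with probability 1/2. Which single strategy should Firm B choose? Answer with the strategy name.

If Firm B plays Aggressive, Firm A's expected payoff is (1/3)·0 + (1/6)·2 + (1/2)·7 = 23/6.
If Firm B plays Neutral, Firm A's expected payoff is (1/3)·9 + (1/6)·9 + (1/2)·2 = 11/2.
If Firm B plays Passive, Firm A's expected payoff is (1/3)·10 + (1/6)·2 + (1/2)·7 = 43/6.
Firm B minimizes Firm A's payoff; the smallest is 23/6, so the best response is Aggressive.

Aggressive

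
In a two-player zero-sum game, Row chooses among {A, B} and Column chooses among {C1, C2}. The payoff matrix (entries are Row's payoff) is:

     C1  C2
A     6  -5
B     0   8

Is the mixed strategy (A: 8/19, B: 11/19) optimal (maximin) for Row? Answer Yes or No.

Yes

Against C1 this mix gives (8/19)·6 + (11/19)·0 = 48/19.
Against C2 this mix gives (8/19)·(-5) + (11/19)·8 = 48/19.
All of Column's active replies (C1, C2) yield 48/19, and no column does worse for Row. The mix makes Column indifferent and guarantees 48/19, so it is optimal.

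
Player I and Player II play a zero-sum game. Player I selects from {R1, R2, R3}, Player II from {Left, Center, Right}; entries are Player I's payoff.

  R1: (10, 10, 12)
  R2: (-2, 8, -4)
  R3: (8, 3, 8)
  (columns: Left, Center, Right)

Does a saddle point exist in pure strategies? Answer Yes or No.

Yes

Row minima: R1 → 10, R2 → -4, R3 → 3; maximin = 10.
Column maxima: Left → 10, Center → 10, Right → 12; minimax = 10.
maximin = minimax = 10, so a saddle point exists.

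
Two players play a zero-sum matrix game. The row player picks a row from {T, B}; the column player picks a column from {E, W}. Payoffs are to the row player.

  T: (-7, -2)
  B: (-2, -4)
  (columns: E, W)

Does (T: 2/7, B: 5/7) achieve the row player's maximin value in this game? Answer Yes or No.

Yes

Against E this mix gives (2/7)·(-7) + (5/7)·(-2) = -24/7.
Against W this mix gives (2/7)·(-2) + (5/7)·(-4) = -24/7.
All of the column player's active replies (E, W) yield -24/7, and no column does worse for the row player. The mix makes the column player indifferent and guarantees -24/7, so it is optimal.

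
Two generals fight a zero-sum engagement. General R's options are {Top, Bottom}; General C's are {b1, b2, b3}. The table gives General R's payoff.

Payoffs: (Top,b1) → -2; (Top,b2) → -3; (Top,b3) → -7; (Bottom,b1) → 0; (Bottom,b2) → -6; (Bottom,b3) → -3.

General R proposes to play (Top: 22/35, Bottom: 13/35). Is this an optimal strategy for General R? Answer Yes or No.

Against b1 this mix gives (22/35)·(-2) + (13/35)·0 = -44/35.
Against b2 this mix gives (22/35)·(-3) + (13/35)·(-6) = -144/35.
Against b3 this mix gives (22/35)·(-7) + (13/35)·(-3) = -193/35.
General C will play b3, holding General R to -193/35. Shifting weight toward the row that does better against b3 would raise this floor (the equalizing mix achieves -33/7 against both b3 and b2), so the proposed strategy is not optimal.

No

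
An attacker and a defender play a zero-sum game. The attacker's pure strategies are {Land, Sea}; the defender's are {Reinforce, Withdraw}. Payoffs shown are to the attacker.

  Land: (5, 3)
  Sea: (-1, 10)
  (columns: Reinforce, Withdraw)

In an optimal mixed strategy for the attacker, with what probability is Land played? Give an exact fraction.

11/13

Row minima: Land → 3, Sea → -1; maximin = 3.
Column maxima: Reinforce → 5, Withdraw → 10; minimax = 5.
3 ≠ 5, so there is no saddle point; optimal play is mixed.
Let the attacker play Land with probability p. Expected payoff against Reinforce: 5p + (-1)(1−p) = 6p − 1; against Withdraw: 3p + 10(1−p) = −7p + 10.
Setting these equal: 6p − 1 = −7p + 10 ⇒ 13p = 11 ⇒ p = 11/13, and the value is (6)·(11/13) − 1 = 53/13.
For the defender: with q = P(Reinforce), equating Land's and Sea's payoffs gives 2q + 3 = −11q + 10 ⇒ q = 7/13.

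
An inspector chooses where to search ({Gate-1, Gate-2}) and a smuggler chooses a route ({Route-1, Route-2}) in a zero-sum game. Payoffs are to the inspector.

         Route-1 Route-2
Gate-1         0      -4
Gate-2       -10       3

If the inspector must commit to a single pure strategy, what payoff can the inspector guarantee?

-4

Row minima: Gate-1 → -4, Gate-2 → -10.
The best of these is -4.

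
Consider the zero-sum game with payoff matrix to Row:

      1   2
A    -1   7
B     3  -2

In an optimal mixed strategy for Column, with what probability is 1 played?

Row minima: A → -1, B → -2; maximin = -1.
Column maxima: 1 → 3, 2 → 7; minimax = 3.
-1 ≠ 3, so there is no saddle point; optimal play is mixed.
Let Row play A with probability p. Expected payoff against 1: (-1)p + 3(1−p) = −4p + 3; against 2: 7p + (-2)(1−p) = 9p − 2.
Setting these equal: −4p + 3 = 9p − 2 ⇒ −13p = -5 ⇒ p = 5/13, and the value is (-4)·(5/13) + 3 = 19/13.
For Column: with q = P(1), equating A's and B's payoffs gives −8q + 7 = 5q − 2 ⇒ q = 9/13.

9/13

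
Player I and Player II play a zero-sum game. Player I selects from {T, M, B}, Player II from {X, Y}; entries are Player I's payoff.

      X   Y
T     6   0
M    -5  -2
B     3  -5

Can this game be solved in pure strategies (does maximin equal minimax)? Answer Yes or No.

Yes

Row minima: T → 0, M → -5, B → -5; maximin = 0.
Column maxima: X → 6, Y → 0; minimax = 0.
maximin = minimax = 0, so a saddle point exists.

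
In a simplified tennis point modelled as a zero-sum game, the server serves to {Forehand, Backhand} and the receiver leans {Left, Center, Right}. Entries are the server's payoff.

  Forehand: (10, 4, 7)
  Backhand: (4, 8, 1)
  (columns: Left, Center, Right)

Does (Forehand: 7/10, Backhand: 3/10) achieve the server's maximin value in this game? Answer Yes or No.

Yes

Against Left this mix gives (7/10)·10 + (3/10)·4 = 41/5.
Against Center this mix gives (7/10)·4 + (3/10)·8 = 26/5.
Against Right this mix gives (7/10)·7 + (3/10)·1 = 26/5.
All of the receiver's active replies (Center, Right) yield 26/5, and no column does worse for the server. The mix makes the receiver indifferent and guarantees 26/5, so it is optimal.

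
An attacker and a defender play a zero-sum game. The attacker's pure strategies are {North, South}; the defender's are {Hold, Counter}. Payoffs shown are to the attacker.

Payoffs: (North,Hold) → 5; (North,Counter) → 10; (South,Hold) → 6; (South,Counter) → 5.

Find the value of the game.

35/6

Row minima: North → 5, South → 5; maximin = 5.
Column maxima: Hold → 6, Counter → 10; minimax = 6.
5 ≠ 6, so there is no saddle point; optimal play is mixed.
Let the attacker play North with probability p. Expected payoff against Hold: 5p + 6(1−p) = −p + 6; against Counter: 10p + 5(1−p) = 5p + 5.
Setting these equal: −p + 6 = 5p + 5 ⇒ −6p = -1 ⇒ p = 1/6, and the value is (-1)·(1/6) + 6 = 35/6.
For the defender: with q = P(Hold), equating North's and South's payoffs gives −5q + 10 = q + 5 ⇒ q = 5/6.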